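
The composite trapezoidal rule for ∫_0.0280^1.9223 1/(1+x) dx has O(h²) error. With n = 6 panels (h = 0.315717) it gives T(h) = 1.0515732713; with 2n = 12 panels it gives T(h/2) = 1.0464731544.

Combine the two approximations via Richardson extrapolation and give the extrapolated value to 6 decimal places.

1.044773

The method has order 2: 2^2 = 4.
2^2*A(h/2) = 4.1858926176; minus A(h) gives 3.1343193463.
Denominator 4 − 1 = 3.
3.1343193463 ÷ 3 = 1.0447731154
Correction |R − A(h/2)| = 1.700e-03; gap |A(h/2) − A(h)| = 5.100e-03.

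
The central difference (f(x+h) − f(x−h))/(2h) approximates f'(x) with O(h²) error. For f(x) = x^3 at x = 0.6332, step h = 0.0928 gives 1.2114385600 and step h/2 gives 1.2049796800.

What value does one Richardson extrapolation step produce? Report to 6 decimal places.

1.202827

The method has order 2: 2^2 = 4.
Difference of the inputs: 1.2049796800 − 1.2114385600 = -0.0064588800
Correction (A(h/2) − A(h))/(4 − 1) = (-0.0064588800)/3 = -0.0021529600
R = A(h/2) + (A(h/2) − A(h))/3 = 1.2049796800 − 0.0021529600 = 1.2028267200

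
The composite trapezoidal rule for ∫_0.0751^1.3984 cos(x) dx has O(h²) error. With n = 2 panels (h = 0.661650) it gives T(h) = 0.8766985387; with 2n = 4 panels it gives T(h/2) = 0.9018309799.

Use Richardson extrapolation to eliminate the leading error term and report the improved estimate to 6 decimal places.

0.910208

r = 2, so 2^r = 4.
Numerator 4·A(h/2) − A(h) = 4·0.9018309799 − 0.8766985387 = 2.7306253809
2.7306253809 ÷ 3 = 0.9102084603
Shift from A(h/2): +0.0083774804.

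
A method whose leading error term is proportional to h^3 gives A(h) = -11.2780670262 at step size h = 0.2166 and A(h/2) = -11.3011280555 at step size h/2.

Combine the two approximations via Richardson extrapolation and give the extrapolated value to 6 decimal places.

-11.304422

Error is O(h^3); halving h shrinks it by 2^3 = 8.
A(h/2) − A(h) = -11.3011280555 − (-11.2780670262) = -0.0230610293
Correction (A(h/2) − A(h))/(8 − 1) = (-0.0230610293)/7 = -0.0032944328
R = -11.3011280555 − 0.0032944328 = -11.3044224883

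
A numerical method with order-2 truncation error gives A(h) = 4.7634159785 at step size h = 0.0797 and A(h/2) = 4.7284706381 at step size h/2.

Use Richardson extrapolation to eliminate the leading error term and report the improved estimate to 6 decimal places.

4.716822

Order 2 gives 2^r = 4 and 2^r − 1 = 3.
Difference of the inputs: 4.7284706381 − 4.7634159785 = -0.0349453404
Divide by 2^2 − 1 = 3: (-0.0349453404)/3 = -0.0116484468
R = A(h/2) + (A(h/2) − A(h))/3 = 4.7284706381 − 0.0116484468 = 4.7168221913
Correction |R − A(h/2)| = 1.165e-02; gap |A(h/2) − A(h)| = 3.495e-02.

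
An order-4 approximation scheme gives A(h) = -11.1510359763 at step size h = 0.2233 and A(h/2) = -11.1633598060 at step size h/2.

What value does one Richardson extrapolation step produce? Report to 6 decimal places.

The method has order 4: 2^4 = 16.
Top: 16(-11.1633598060) − (-11.1510359763) = -167.4627209197
Denominator 16 − 1 = 15.
So the Richardson estimate is -11.1641813946.

-11.164181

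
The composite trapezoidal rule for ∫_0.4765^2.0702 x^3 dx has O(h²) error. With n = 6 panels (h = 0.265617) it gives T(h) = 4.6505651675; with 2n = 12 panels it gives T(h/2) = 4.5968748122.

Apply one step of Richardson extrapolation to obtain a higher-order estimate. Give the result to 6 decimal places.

Order 2 gives 2^r = 4 and 2^r − 1 = 3.
A(h/2) − A(h) = 4.5968748122 − 4.6505651675 = -0.0536903553
Correction (A(h/2) − A(h))/(4 − 1) = (-0.0536903553)/3 = -0.0178967851
R = 4.5968748122 − 0.0178967851 = 4.5789780271
Gap between inputs: 5.369e-02; correction applied: −0.0178967851.

4.578978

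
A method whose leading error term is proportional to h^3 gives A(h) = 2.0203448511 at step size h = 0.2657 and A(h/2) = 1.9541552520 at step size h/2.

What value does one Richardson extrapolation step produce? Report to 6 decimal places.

Error is O(h^3); halving h shrinks it by 2^3 = 8.
A(h/2) − A(h) = 1.9541552520 − 2.0203448511 = -0.0661895991
Divide by 2^3 − 1 = 7: (-0.0661895991)/7 = -0.0094556570
R = A(h/2) + (A(h/2) − A(h))/7 = 1.9541552520 − 0.0094556570 = 1.9446995950

1.944700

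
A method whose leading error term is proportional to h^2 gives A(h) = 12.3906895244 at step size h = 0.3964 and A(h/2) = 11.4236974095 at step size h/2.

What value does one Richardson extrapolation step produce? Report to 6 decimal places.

With r = 2 the leading error scales as h^2, so the weight is 2^2 = 4.
Weighted: 45.6947896380 − 12.3906895244 = 33.3041001136
(4·11.4236974095 − 12.3906895244)/(4 − 1) = 11.1013667045

11.101367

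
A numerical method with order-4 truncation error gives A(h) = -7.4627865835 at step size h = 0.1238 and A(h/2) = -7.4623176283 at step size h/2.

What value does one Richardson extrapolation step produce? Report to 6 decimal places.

r = 4, so 2^r = 16.
A(h/2) − A(h) = -7.4623176283 − (-7.4627865835) = 0.0004689552
Correction (A(h/2) − A(h))/(16 − 1) = 0.0004689552/15 = 0.0000312637
R = A(h/2) + (A(h/2) − A(h))/15 = -7.4623176283 + 0.0000312637 = -7.4622863646

-7.462286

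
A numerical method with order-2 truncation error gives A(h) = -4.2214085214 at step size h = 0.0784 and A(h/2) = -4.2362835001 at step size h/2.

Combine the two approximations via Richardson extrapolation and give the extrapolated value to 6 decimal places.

-4.241242

The method has order 2: 2^2 = 4.
4*(-4.2362835001) = -16.9451340004; (-16.9451340004) − (-4.2214085214) = -12.7237254790
Denominator 4 − 1 = 3.
Result: -4.2412418263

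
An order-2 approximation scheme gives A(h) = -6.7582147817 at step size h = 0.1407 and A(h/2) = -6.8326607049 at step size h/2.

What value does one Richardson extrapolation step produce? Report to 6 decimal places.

-6.857476

Error is O(h^2); halving h shrinks it by 2^2 = 4.
4×(-6.8326607049) = -27.3306428196; subtract (-6.7582147817) → -20.5724280379
(4×(-6.8326607049) − (-6.7582147817))/(4 − 1) = -6.8574760126
Correction |R − A(h/2)| = 2.482e-02; gap |A(h/2) − A(h)| = 7.445e-02.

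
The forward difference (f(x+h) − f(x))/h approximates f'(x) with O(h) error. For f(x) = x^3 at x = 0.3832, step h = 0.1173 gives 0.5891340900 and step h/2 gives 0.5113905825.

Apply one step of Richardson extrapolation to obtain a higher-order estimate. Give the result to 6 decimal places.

0.433647

Order 1 gives 2^r = 2 and 2^r − 1 = 1.
Numerator 2·A(h/2) − A(h) = 2·0.5113905825 − 0.5891340900 = 0.4336470750
Denominator 2 − 1 = 1.
So the Richardson estimate is 0.4336470750.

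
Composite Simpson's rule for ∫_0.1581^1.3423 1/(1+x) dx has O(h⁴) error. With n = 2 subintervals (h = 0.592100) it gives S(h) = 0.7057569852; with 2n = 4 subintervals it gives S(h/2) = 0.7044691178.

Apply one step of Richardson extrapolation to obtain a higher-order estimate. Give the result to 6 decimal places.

0.704383

With r = 4 the leading error scales as h^4, so the weight is 2^4 = 16.
Weighted: 11.2715058848 − 0.7057569852 = 10.5657488996
10.5657488996 ÷ 15 = 0.7043832600
Gap between inputs: 1.288e-03; correction applied: −0.0000858578.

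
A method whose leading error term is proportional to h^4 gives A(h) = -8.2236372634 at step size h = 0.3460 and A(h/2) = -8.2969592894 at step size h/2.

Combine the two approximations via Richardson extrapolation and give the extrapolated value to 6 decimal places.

-8.301847

Method order is 4; weight 2^4 = 16.
2^4 × A(h/2) = -132.7513486304; minus A(h) gives -124.5277113670.
Denominator 16 − 1 = 15.
(16 × (-8.2969592894) − (-8.2236372634))/(16 − 1) = -8.3018474245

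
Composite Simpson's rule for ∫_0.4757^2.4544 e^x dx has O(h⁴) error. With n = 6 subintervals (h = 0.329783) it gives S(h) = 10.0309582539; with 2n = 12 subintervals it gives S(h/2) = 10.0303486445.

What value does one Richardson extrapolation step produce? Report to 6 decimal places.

10.030308

With r = 4 the leading error scales as h^4, so the weight is 2^4 = 16.
2^4 × A(h/2) = 160.4855783120; minus A(h) gives 150.4546200581.
Extrapolated: 150.4546200581 / 15 = 10.0303080039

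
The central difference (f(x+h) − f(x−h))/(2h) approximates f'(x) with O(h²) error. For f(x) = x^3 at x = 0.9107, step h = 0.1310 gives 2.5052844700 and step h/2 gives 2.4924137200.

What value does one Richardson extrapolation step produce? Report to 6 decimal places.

2.488123

The method has order 2: 2^2 = 4.
Numerator 4×A(h/2) − A(h) = 4×2.4924137200 − 2.5052844700 = 7.4643704100
Denominator 4 − 1 = 3.
Extrapolated: 7.4643704100 / 3 = 2.4881234700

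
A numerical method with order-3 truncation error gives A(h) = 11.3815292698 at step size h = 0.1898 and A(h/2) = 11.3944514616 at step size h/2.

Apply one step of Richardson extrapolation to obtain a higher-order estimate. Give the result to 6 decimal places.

The method has order 3: 2^3 = 8.
A(h/2) − A(h) = 11.3944514616 − 11.3815292698 = 0.0129221918
Divide by 2^3 − 1 = 7: 0.0129221918/7 = 0.0018460274
R = A(h/2) + (A(h/2) − A(h))/7 = 11.3944514616 + 0.0018460274 = 11.3962974890

11.396297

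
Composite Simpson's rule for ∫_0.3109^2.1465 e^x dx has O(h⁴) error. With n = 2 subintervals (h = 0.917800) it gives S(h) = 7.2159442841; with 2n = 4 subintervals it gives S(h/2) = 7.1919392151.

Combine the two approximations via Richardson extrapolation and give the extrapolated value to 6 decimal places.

7.190339

Order 4 gives 2^r = 16 and 2^r − 1 = 15.
Numerator 16*A(h/2) − A(h) = 16*7.1919392151 − 7.2159442841 = 107.8550831575
107.8550831575 ÷ 15 = 7.1903388772
Correction |R − A(h/2)| = 1.600e-03; gap |A(h/2) − A(h)| = 2.401e-02.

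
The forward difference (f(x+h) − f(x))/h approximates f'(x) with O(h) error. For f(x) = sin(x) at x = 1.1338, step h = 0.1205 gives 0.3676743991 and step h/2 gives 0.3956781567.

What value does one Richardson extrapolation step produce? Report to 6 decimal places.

Leading term ∝ h^1; use weight 2 = 2^1.
Weighted: 0.7913563134 − 0.3676743991 = 0.4236819143
Divide by 2^1 − 1 = 1.
Result: 0.4236819143
Gap between inputs: 2.800e-02; correction applied: +0.0280037576.

0.423682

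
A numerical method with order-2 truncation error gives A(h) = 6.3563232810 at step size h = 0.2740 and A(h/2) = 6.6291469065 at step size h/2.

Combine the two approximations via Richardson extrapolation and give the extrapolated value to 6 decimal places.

6.720088

The method has order 2: 2^2 = 4.
Top: 4(6.6291469065) − (6.3563232810) = 20.1602643450
20.1602643450 ÷ 3 = 6.7200881150
Gap between inputs: 2.728e-01; correction applied: +0.0909412085.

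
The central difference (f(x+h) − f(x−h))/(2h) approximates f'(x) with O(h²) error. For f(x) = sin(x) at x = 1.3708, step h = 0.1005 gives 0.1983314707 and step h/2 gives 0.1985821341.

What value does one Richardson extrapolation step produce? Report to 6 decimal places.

0.198666

r = 2, so 2^r = 4.
Difference of the inputs: 0.1985821341 − 0.1983314707 = 0.0002506634
Correction (A(h/2) − A(h))/(4 − 1) = 0.0002506634/3 = 0.0000835545
R = 0.1985821341 + 0.0000835545 = 0.1986656886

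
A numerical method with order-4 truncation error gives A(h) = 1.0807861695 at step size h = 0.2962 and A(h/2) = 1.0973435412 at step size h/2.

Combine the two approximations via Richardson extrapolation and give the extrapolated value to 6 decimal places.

1.098447

Error is O(h^4); halving h shrinks it by 2^4 = 16.
16*1.0973435412 − 1.0807861695 = 16.4767104897
(16*1.0973435412 − 1.0807861695)/(16 − 1) = 1.0984473660
Correction |R − A(h/2)| = 1.104e-03; gap |A(h/2) − A(h)| = 1.656e-02.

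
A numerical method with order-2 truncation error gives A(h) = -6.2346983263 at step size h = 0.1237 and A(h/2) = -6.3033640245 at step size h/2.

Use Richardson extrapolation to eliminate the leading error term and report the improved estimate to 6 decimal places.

-6.326253

Leading term ∝ h^2; use weight 4 = 2^2.
Top: 4(-6.3033640245) − (-6.2346983263) = -18.9787577717
(4*(-6.3033640245) − (-6.2346983263))/(4 − 1) = -6.3262525906
Shift from A(h/2): −0.0228885661.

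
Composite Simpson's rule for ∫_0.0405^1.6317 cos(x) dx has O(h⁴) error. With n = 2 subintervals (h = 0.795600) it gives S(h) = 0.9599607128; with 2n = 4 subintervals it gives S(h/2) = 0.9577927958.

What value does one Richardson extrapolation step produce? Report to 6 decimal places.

0.957648

Leading term ∝ h^4; use weight 16 = 2^4.
Numerator 16 × A(h/2) − A(h) = 16 × 0.9577927958 − 0.9599607128 = 14.3647240200
Extrapolated: 14.3647240200 / 15 = 0.9576482680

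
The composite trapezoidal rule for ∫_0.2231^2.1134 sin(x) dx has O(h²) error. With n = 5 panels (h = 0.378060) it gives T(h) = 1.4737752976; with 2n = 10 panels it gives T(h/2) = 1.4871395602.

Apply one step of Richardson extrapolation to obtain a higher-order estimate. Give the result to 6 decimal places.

Order 2 gives 2^r = 4 and 2^r − 1 = 3.
4 × 1.4871395602 = 5.9485582408; subtract 1.4737752976 → 4.4747829432
R = 4.4747829432/3 = 1.4915943144

1.491594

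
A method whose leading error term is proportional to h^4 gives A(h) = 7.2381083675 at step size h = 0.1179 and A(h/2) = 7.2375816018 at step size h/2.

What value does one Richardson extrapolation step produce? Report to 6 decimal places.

7.237546

Order 4 gives 2^r = 16 and 2^r − 1 = 15.
16 × 7.2375816018 − 7.2381083675 = 108.5631972613
Extrapolated: 108.5631972613 / 15 = 7.2375464841
Gap between inputs: 5.268e-04; correction applied: −0.0000351177.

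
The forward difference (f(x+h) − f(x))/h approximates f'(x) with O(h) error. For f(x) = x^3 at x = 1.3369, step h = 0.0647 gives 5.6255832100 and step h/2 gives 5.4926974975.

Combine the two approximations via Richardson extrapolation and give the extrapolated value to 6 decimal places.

r = 1, so 2^r = 2.
2×5.4926974975 − 5.6255832100 = 5.3598117850
Extrapolated: 5.3598117850 / 1 = 5.3598117850
Correction |R − A(h/2)| = 1.329e-01; gap |A(h/2) − A(h)| = 1.329e-01.

5.359812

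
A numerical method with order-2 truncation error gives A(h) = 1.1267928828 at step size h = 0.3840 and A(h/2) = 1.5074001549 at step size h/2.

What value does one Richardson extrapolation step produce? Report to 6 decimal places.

r = 2, so 2^r = 4.
Numerator 4×A(h/2) − A(h) = 4×1.5074001549 − 1.1267928828 = 4.9028077368
4.9028077368 ÷ 3 = 1.6342692456
Gap between inputs: 3.806e-01; correction applied: +0.1268690907.

1.634269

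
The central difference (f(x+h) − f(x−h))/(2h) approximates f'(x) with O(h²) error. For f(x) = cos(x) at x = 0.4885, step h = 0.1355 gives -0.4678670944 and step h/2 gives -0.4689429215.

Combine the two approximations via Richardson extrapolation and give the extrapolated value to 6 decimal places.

-0.469302

With r = 2 the leading error scales as h^2, so the weight is 2^2 = 4.
Difference of the inputs: -0.4689429215 − (-0.4678670944) = -0.0010758271
Divide by 2^2 − 1 = 3: (-0.0010758271)/3 = -0.0003586090
R = A(h/2) + (A(h/2) − A(h))/3 = -0.4689429215 − 0.0003586090 = -0.4693015305
Correction |R − A(h/2)| = 3.586e-04; gap |A(h/2) − A(h)| = 1.076e-03.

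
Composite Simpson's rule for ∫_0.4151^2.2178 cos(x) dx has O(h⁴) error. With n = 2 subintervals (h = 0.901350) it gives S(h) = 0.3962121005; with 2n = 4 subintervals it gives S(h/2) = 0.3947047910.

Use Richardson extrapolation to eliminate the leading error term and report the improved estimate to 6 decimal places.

0.394604

Leading term ∝ h^4; use weight 16 = 2^4.
Weighted: 6.3152766560 − 0.3962121005 = 5.9190645555
Denominator 16 − 1 = 15.
Extrapolated: 5.9190645555 / 15 = 0.3946043037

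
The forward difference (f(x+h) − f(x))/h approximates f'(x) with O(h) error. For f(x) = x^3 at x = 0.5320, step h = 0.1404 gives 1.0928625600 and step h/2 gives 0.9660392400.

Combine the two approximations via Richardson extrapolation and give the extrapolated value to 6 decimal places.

0.839216

Order 1 gives 2^r = 2 and 2^r − 1 = 1.
Weighted: 1.9320784800 − 1.0928625600 = 0.8392159200
Extrapolated: 0.8392159200 / 1 = 0.8392159200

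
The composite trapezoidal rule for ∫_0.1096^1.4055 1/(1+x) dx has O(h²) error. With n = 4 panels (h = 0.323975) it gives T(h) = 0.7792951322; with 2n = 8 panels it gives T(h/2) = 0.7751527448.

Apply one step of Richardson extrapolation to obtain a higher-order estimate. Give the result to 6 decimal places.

Error is O(h^2); halving h shrinks it by 2^2 = 4.
Top: 4(0.7751527448) − (0.7792951322) = 2.3213158470
Divide by 2^2 − 1 = 3.
(4*0.7751527448 − 0.7792951322)/(4 − 1) = 0.7737719490

0.773772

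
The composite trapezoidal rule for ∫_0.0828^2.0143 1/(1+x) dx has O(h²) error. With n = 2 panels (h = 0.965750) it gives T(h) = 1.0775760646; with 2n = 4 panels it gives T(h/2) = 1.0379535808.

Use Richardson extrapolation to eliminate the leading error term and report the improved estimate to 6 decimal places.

Order 2 gives 2^r = 4 and 2^r − 1 = 3.
Top: 4(1.0379535808) − (1.0775760646) = 3.0742382586
Extrapolated: 3.0742382586 / 3 = 1.0247460862
Gap between inputs: 3.962e-02; correction applied: −0.0132074946.

1.024746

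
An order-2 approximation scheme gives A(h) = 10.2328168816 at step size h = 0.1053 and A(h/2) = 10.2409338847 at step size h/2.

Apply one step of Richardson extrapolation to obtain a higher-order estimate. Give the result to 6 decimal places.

The method has order 2: 2^2 = 4.
Numerator 4·A(h/2) − A(h) = 4·10.2409338847 − 10.2328168816 = 30.7309186572
30.7309186572 ÷ 3 = 10.2436395524
Gap between inputs: 8.117e-03; correction applied: +0.0027056677.

10.243640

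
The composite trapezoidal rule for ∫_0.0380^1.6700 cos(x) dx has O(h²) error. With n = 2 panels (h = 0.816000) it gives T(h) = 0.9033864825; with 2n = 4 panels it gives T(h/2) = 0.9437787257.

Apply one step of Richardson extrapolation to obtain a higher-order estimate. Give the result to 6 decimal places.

0.957243

The method has order 2: 2^2 = 4.
4·0.9437787257 = 3.7751149028; 3.7751149028 − 0.9033864825 = 2.8717284203
2.8717284203 ÷ 3 = 0.9572428068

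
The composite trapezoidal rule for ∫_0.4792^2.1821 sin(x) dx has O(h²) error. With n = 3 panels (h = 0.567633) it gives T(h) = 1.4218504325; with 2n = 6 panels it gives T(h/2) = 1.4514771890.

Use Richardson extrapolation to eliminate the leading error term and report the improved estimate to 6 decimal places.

1.461353

Method order is 2; weight 2^2 = 4.
4·1.4514771890 − 1.4218504325 = 4.3840583235
Divide by 2^2 − 1 = 3.
Result: 1.4613527745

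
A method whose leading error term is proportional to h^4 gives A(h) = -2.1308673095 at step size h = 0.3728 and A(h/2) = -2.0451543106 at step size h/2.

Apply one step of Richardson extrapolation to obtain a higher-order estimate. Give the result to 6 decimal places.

Leading term ∝ h^4; use weight 16 = 2^4.
Numerator 16·A(h/2) − A(h) = 16·(-2.0451543106) − (-2.1308673095) = -30.5916016601
(-30.5916016601) ÷ 15 = -2.0394401107

-2.039440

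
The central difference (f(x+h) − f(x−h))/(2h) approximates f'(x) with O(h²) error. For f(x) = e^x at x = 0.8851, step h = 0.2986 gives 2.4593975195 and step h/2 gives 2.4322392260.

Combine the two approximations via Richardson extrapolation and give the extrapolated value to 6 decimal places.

2.423186

r = 2: numerator weight 4, denominator 3.
2^2 × A(h/2) = 9.7289569040; minus A(h) gives 7.2695593845.
R = 7.2695593845/3 = 2.4231864615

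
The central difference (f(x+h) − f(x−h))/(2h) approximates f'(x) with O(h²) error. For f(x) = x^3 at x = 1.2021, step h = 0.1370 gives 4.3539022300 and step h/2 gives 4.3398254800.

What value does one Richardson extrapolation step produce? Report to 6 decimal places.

With r = 2 the leading error scales as h^2, so the weight is 2^2 = 4.
2^2 × A(h/2) = 17.3593019200; minus A(h) gives 13.0053996900.
Extrapolated: 13.0053996900 / 3 = 4.3351332300

4.335133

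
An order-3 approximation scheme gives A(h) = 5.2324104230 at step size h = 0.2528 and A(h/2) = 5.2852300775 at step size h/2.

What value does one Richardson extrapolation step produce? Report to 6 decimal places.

5.292776

r = 3: numerator weight 8, denominator 7.
8×5.2852300775 − 5.2324104230 = 37.0494301970
(8×5.2852300775 − 5.2324104230)/(8 − 1) = 5.2927757424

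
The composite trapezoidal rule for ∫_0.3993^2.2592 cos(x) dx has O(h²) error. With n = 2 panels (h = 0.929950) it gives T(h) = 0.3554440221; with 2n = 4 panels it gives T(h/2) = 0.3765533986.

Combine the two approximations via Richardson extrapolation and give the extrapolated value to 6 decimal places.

r = 2: numerator weight 4, denominator 3.
4×0.3765533986 − 0.3554440221 = 1.1507695723
Denominator 4 − 1 = 3.
So the Richardson estimate is 0.3835898574.

0.383590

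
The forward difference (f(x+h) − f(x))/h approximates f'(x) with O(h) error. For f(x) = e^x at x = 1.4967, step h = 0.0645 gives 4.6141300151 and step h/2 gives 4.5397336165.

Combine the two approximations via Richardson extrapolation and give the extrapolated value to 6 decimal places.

4.465337

Leading term ∝ h^1; use weight 2 = 2^1.
Numerator 2*A(h/2) − A(h) = 2*4.5397336165 − 4.6141300151 = 4.4653372179
Denominator 2 − 1 = 1.
(2*4.5397336165 − 4.6141300151)/(2 − 1) = 4.4653372179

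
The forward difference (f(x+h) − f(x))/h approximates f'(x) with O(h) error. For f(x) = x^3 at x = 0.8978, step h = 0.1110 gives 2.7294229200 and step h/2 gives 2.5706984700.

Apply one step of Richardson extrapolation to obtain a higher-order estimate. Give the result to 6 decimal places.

2.411974

Leading term ∝ h^1; use weight 2 = 2^1.
2^1×A(h/2) = 5.1413969400; minus A(h) gives 2.4119740200.
(2×2.5706984700 − 2.7294229200)/(2 − 1) = 2.4119740200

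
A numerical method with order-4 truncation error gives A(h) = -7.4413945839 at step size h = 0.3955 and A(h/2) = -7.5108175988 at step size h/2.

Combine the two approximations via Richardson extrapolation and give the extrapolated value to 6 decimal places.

-7.515446

Error is O(h^4); halving h shrinks it by 2^4 = 16.
Top: 16(-7.5108175988) − (-7.4413945839) = -112.7316869969
Divide by 2^4 − 1 = 15.
Extrapolated: (-112.7316869969) / 15 = -7.5154457998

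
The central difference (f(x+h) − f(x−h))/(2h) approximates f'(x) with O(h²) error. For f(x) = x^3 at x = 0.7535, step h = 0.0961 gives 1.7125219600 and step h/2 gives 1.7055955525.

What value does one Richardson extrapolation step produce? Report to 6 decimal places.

Method order is 2; weight 2^2 = 4.
4 × 1.7055955525 = 6.8223822100; 6.8223822100 − 1.7125219600 = 5.1098602500
R = 5.1098602500/3 = 1.7032867500
Gap between inputs: 6.926e-03; correction applied: −0.0023088025.

1.703287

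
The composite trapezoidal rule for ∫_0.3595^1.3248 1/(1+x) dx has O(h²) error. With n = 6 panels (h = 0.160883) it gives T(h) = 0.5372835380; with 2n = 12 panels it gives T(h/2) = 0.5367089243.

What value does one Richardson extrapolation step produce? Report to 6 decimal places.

0.536517

The method has order 2: 2^2 = 4.
4 × 0.5367089243 = 2.1468356972; subtract 0.5372835380 → 1.6095521592
Denominator 4 − 1 = 3.
So the Richardson estimate is 0.5365173864.
Gap between inputs: 5.746e-04; correction applied: −0.0001915379.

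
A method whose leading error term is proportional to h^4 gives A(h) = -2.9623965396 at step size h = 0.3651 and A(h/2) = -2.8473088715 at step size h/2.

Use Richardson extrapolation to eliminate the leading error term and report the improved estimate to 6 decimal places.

Order 4 gives 2^r = 16 and 2^r − 1 = 15.
A(h/2) − A(h) = -2.8473088715 − (-2.9623965396) = 0.1150876681
Correction (A(h/2) − A(h))/(16 − 1) = 0.1150876681/15 = 0.0076725112
R = -2.8473088715 + 0.0076725112 = -2.8396363603

-2.839636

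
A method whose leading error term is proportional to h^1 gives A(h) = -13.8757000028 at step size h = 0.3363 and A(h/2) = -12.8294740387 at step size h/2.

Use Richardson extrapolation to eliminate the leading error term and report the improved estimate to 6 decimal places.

-11.783248

Error is O(h^1); halving h shrinks it by 2^1 = 2.
2 × (-12.8294740387) = -25.6589480774; (-25.6589480774) − (-13.8757000028) = -11.7832480746
(-11.7832480746) ÷ 1 = -11.7832480746
Correction |R − A(h/2)| = 1.046e+00; gap |A(h/2) − A(h)| = 1.046e+00.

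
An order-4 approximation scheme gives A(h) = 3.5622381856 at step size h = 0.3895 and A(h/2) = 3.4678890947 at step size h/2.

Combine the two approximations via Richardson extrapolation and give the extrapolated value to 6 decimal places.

The method has order 4: 2^4 = 16.
Weighted: 55.4862255152 − 3.5622381856 = 51.9239873296
R = 51.9239873296/15 = 3.4615991553
Gap between inputs: 9.435e-02; correction applied: −0.0062899394.

3.461599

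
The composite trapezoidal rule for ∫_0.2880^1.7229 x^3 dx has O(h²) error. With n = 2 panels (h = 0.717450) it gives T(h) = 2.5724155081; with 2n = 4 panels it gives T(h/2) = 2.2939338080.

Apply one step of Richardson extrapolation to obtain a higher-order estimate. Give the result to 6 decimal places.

2.201107

Method order is 2; weight 2^2 = 4.
2^2·A(h/2) = 9.1757352320; minus A(h) gives 6.6033197239.
R = 6.6033197239/3 = 2.2011065746
Gap between inputs: 2.785e-01; correction applied: −0.0928272334.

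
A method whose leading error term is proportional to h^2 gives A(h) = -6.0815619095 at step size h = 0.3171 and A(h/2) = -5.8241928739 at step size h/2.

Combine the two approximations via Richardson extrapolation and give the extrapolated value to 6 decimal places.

-5.738403

The method has order 2: 2^2 = 4.
Numerator 4×A(h/2) − A(h) = 4×(-5.8241928739) − (-6.0815619095) = -17.2152095861
Extrapolated: (-17.2152095861) / 3 = -5.7384031954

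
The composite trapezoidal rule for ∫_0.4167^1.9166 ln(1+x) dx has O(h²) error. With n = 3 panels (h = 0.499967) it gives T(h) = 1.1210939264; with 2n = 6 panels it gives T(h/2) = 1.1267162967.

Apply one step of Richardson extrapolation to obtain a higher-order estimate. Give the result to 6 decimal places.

Error is O(h^2); halving h shrinks it by 2^2 = 4.
4·1.1267162967 = 4.5068651868; subtract 1.1210939264 → 3.3857712604
R = 3.3857712604/3 = 1.1285904201

1.128590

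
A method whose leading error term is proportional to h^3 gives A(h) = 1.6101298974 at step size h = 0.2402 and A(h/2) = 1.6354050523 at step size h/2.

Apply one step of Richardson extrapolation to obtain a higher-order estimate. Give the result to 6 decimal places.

Leading term ∝ h^3; use weight 8 = 2^3.
8·1.6354050523 = 13.0832404184; subtract 1.6101298974 → 11.4731105210
(8·1.6354050523 − 1.6101298974)/(8 − 1) = 1.6390157887
Gap between inputs: 2.528e-02; correction applied: +0.0036107364.

1.639016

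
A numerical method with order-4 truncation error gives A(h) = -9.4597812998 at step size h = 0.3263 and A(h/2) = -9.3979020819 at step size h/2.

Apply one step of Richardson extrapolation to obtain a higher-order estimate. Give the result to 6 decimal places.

-9.393777

r = 4: numerator weight 16, denominator 15.
Top: 16(-9.3979020819) − (-9.4597812998) = -140.9066520106
(16×(-9.3979020819) − (-9.4597812998))/(16 − 1) = -9.3937768007
Correction |R − A(h/2)| = 4.125e-03; gap |A(h/2) − A(h)| = 6.188e-02.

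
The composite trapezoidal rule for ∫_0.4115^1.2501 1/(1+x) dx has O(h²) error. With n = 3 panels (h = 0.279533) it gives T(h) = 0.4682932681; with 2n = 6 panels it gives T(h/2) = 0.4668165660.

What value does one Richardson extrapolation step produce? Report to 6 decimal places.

0.466324

r = 2: numerator weight 4, denominator 3.
Top: 4(0.4668165660) − (0.4682932681) = 1.3989729959
Extrapolated: 1.3989729959 / 3 = 0.4663243320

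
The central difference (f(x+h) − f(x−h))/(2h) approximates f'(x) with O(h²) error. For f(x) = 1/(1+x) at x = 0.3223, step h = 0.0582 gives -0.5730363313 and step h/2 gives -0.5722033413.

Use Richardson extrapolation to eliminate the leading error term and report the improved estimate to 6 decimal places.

r = 2, so 2^r = 4.
4*(-0.5722033413) = -2.2888133652; subtract (-0.5730363313) → -1.7157770339
(4*(-0.5722033413) − (-0.5730363313))/(4 − 1) = -0.5719256780

-0.571926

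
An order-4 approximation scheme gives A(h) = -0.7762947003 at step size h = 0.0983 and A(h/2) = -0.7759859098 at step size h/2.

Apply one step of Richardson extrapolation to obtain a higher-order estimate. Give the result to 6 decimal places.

-0.775965

Leading term ∝ h^4; use weight 16 = 2^4.
Numerator 16·A(h/2) − A(h) = 16·(-0.7759859098) − (-0.7762947003) = -11.6394798565
R = (-11.6394798565)/15 = -0.7759653238
Gap between inputs: 3.088e-04; correction applied: +0.0000205860.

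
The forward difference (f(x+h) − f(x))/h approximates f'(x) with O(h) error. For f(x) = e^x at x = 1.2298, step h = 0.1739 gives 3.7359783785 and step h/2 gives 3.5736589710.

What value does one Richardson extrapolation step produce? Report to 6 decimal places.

Method order is 1; weight 2^1 = 2.
2 × 3.5736589710 = 7.1473179420; subtract 3.7359783785 → 3.4113395635
Divide by 2^1 − 1 = 1.
R = 3.4113395635/1 = 3.4113395635

3.411340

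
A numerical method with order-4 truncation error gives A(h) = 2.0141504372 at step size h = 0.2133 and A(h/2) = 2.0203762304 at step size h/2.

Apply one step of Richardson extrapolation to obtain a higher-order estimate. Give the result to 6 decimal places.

2.020791

Method order is 4; weight 2^4 = 16.
2^4 × A(h/2) = 32.3260196864; minus A(h) gives 30.3118692492.
Extrapolated: 30.3118692492 / 15 = 2.0207912833
Gap between inputs: 6.226e-03; correction applied: +0.0004150529.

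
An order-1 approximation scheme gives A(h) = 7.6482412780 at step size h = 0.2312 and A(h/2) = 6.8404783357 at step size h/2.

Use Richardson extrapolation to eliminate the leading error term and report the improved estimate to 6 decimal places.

Order 1 gives 2^r = 2 and 2^r − 1 = 1.
2^1*A(h/2) = 13.6809566714; minus A(h) gives 6.0327153934.
Divide by 2^1 − 1 = 1.
(2*6.8404783357 − 7.6482412780)/(2 − 1) = 6.0327153934

6.032715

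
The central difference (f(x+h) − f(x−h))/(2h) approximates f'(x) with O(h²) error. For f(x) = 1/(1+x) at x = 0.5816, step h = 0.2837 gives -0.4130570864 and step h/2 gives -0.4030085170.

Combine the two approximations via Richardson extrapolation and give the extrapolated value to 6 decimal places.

Error is O(h^2); halving h shrinks it by 2^2 = 4.
4·(-0.4030085170) = -1.6120340680; (-1.6120340680) − (-0.4130570864) = -1.1989769816
(-1.1989769816) ÷ 3 = -0.3996589939
Correction |R − A(h/2)| = 3.350e-03; gap |A(h/2) − A(h)| = 1.005e-02.

-0.399659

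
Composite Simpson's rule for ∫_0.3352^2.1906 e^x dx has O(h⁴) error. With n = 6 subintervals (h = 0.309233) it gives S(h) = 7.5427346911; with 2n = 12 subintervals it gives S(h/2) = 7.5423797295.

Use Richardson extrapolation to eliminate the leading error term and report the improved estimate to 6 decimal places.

Order 4 gives 2^r = 16 and 2^r − 1 = 15.
A(h/2) − A(h) = 7.5423797295 − 7.5427346911 = -0.0003549616
Correction (A(h/2) − A(h))/(16 − 1) = (-0.0003549616)/15 = -0.0000236641
R = A(h/2) + (A(h/2) − A(h))/15 = 7.5423797295 − 0.0000236641 = 7.5423560654
Gap between inputs: 3.550e-04; correction applied: −0.0000236641.

7.542356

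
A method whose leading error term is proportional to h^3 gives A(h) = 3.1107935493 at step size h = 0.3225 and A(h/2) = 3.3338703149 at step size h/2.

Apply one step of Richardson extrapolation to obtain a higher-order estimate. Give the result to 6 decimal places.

3.365738

The method has order 3: 2^3 = 8.
8·3.3338703149 − 3.1107935493 = 23.5601689699
23.5601689699 ÷ 7 = 3.3657384243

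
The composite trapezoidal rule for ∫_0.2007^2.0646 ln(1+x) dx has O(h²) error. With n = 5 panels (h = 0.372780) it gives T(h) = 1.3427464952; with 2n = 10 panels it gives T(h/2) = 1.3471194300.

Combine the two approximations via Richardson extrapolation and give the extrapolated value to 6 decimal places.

1.348577

The method has order 2: 2^2 = 4.
Numerator 4*A(h/2) − A(h) = 4*1.3471194300 − 1.3427464952 = 4.0457312248
R = 4.0457312248/3 = 1.3485770749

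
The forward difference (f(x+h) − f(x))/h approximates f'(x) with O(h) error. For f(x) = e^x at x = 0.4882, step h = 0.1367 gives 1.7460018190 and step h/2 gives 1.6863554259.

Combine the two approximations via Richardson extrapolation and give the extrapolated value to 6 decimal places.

1.626709

r = 1: numerator weight 2, denominator 1.
Top: 2(1.6863554259) − (1.7460018190) = 1.6267090328
Divide by 2^1 − 1 = 1.
Extrapolated: 1.6267090328 / 1 = 1.6267090328
Gap between inputs: 5.965e-02; correction applied: −0.0596463931.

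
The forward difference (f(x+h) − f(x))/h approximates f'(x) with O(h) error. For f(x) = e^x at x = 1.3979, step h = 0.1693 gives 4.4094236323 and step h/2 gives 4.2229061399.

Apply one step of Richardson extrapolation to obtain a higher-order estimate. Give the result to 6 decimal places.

4.036389

r = 1, so 2^r = 2.
A(h/2) − A(h) = 4.2229061399 − 4.4094236323 = -0.1865174924
Correction (A(h/2) − A(h))/(2 − 1) = (-0.1865174924)/1 = -0.1865174924
R = 4.2229061399 − 0.1865174924 = 4.0363886475
Shift from A(h/2): −0.1865174924.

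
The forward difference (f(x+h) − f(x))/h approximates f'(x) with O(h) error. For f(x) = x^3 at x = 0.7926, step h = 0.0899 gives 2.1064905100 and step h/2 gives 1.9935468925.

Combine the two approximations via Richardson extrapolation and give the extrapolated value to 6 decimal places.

1.880603

Error is O(h^1); halving h shrinks it by 2^1 = 2.
2*1.9935468925 − 2.1064905100 = 1.8806032750
Denominator 2 − 1 = 1.
Extrapolated: 1.8806032750 / 1 = 1.8806032750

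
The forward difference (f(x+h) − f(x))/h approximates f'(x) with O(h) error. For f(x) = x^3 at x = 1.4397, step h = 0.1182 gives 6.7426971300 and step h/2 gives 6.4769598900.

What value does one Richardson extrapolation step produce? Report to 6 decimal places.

6.211223

r = 1, so 2^r = 2.
2 × 6.4769598900 = 12.9539197800; subtract 6.7426971300 → 6.2112226500
(2 × 6.4769598900 − 6.7426971300)/(2 − 1) = 6.2112226500
Correction |R − A(h/2)| = 2.657e-01; gap |A(h/2) − A(h)| = 2.657e-01.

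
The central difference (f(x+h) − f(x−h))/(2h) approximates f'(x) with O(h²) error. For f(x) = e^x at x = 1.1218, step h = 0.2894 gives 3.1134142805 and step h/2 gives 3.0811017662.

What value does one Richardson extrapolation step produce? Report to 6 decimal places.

3.070331

Error is O(h^2); halving h shrinks it by 2^2 = 4.
Top: 4(3.0811017662) − (3.1134142805) = 9.2109927843
R = 9.2109927843/3 = 3.0703309281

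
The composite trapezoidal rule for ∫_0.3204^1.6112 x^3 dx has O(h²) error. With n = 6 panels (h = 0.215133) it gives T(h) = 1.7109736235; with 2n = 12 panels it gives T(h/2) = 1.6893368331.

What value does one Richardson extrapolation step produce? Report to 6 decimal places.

1.682125

r = 2, so 2^r = 4.
4×1.6893368331 = 6.7573473324; 6.7573473324 − 1.7109736235 = 5.0463737089
Denominator 4 − 1 = 3.
R = 5.0463737089/3 = 1.6821245696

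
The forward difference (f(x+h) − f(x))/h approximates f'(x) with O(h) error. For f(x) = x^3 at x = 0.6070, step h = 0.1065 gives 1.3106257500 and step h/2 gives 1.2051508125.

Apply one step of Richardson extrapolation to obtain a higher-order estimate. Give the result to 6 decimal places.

r = 1: numerator weight 2, denominator 1.
Top: 2(1.2051508125) − (1.3106257500) = 1.0996758750
1.0996758750 ÷ 1 = 1.0996758750
Gap between inputs: 1.055e-01; correction applied: −0.1054749375.

1.099676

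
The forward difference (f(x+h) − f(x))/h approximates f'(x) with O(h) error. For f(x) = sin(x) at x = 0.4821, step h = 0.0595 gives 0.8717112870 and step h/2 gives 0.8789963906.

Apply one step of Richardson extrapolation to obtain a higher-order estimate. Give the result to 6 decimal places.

With r = 1 the leading error scales as h^1, so the weight is 2^1 = 2.
2·0.8789963906 = 1.7579927812; 1.7579927812 − 0.8717112870 = 0.8862814942
Divide by 2^1 − 1 = 1.
(2·0.8789963906 − 0.8717112870)/(2 − 1) = 0.8862814942
Shift from A(h/2): +0.0072851036.

0.886281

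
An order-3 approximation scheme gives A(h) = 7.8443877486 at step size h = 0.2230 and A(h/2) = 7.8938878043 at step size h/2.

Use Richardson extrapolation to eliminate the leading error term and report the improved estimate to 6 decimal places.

r = 3, so 2^r = 8.
Numerator 8 × A(h/2) − A(h) = 8 × 7.8938878043 − 7.8443877486 = 55.3067146858
R = 55.3067146858/7 = 7.9009592408
Correction |R − A(h/2)| = 7.071e-03; gap |A(h/2) − A(h)| = 4.950e-02.

7.900959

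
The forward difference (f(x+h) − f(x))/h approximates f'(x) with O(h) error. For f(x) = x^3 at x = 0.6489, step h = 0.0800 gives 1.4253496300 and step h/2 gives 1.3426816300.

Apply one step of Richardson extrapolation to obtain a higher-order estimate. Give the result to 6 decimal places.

Method order is 1; weight 2^1 = 2.
2·1.3426816300 = 2.6853632600; subtract 1.4253496300 → 1.2600136300
1.2600136300 ÷ 1 = 1.2600136300
Shift from A(h/2): −0.0826680000.

1.260014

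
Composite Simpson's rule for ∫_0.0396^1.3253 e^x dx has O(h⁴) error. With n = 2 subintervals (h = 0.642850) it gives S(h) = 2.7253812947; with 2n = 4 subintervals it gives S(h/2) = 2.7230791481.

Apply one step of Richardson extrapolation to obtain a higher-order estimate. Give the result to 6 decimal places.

r = 4: numerator weight 16, denominator 15.
16×2.7230791481 = 43.5692663696; 43.5692663696 − 2.7253812947 = 40.8438850749
40.8438850749 ÷ 15 = 2.7229256717

2.722926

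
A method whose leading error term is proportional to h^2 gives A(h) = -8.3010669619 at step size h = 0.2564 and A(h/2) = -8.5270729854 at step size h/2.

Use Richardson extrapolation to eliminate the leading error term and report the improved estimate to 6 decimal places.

-8.602408

The method has order 2: 2^2 = 4.
4×(-8.5270729854) = -34.1082919416; subtract (-8.3010669619) → -25.8072249797
Extrapolated: (-25.8072249797) / 3 = -8.6024083266
Shift from A(h/2): −0.0753353412.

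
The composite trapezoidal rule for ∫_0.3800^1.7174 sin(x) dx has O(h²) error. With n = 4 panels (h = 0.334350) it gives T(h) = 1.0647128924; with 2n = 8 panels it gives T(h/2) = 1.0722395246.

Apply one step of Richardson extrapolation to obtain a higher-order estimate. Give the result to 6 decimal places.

1.074748

Error is O(h^2); halving h shrinks it by 2^2 = 4.
4·1.0722395246 − 1.0647128924 = 3.2242452060
(4·1.0722395246 − 1.0647128924)/(4 − 1) = 1.0747484020
Gap between inputs: 7.527e-03; correction applied: +0.0025088774.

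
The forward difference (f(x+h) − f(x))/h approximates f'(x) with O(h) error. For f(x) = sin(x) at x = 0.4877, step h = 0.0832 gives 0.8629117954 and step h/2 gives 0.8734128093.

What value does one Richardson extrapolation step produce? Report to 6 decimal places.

0.883914

With r = 1 the leading error scales as h^1, so the weight is 2^1 = 2.
A(h/2) − A(h) = 0.8734128093 − 0.8629117954 = 0.0105010139
Correction (A(h/2) − A(h))/(2 − 1) = 0.0105010139/1 = 0.0105010139
R = 0.8734128093 + 0.0105010139 = 0.8839138232
Correction |R − A(h/2)| = 1.050e-02; gap |A(h/2) − A(h)| = 1.050e-02.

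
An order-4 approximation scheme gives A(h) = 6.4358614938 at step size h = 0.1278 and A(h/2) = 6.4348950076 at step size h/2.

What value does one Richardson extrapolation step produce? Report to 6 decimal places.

6.434831

The method has order 4: 2^4 = 16.
16*6.4348950076 − 6.4358614938 = 96.5224586278
Divide by 2^4 − 1 = 15.
Result: 6.4348305752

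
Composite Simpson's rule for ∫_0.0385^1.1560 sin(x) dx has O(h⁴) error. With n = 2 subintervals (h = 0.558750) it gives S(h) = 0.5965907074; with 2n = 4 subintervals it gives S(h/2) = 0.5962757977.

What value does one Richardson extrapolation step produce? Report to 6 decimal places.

Leading term ∝ h^4; use weight 16 = 2^4.
16*0.5962757977 = 9.5404127632; subtract 0.5965907074 → 8.9438220558
Divide by 2^4 − 1 = 15.
R = 8.9438220558/15 = 0.5962548037

0.596255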